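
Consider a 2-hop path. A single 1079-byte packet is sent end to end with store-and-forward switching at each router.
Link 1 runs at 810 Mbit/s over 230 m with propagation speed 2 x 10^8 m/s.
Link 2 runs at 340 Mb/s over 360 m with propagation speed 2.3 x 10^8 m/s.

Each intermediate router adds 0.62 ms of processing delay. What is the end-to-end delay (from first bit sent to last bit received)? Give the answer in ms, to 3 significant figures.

L = 1079 × 8 = 8632 bits.
Transmission delays (L/R per hop): 0.0106568, 0.0253882 ms; sum = 0.036045 ms.
Propagation delays (d/s per hop): 0.00115, 0.00156522 ms; sum = 0.00271522 ms.
Processing at 1 router(s): 1 × 0.62 ms = 0.62 ms.
End-to-end = 0.659 ms.

0.659 ms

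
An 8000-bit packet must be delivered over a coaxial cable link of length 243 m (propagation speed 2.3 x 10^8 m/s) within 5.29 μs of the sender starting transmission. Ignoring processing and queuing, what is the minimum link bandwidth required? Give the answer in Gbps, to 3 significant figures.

1.89 Gbps

Propagation delay = 243 / 2.3e+08 = 1.05652 μs.
Transmission budget = 5.29 − 1.05652 = 4.23348 μs.
R ≥ L / t_tx = 8000 bits / 4.23348e-06 s = 1.89 Gbps.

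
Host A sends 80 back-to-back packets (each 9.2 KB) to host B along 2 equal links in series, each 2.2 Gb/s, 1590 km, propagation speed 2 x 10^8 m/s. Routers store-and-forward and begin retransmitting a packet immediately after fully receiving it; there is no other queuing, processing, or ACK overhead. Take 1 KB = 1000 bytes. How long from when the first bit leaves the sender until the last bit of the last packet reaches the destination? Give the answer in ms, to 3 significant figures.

Per-hop transmission t_tx = L/R = 73600/2200000000 = 0.0334545 ms.
Per-hop propagation t_prop = 1590000/200000000 = 7.95 ms.
Pipeline fill: first packet needs 2·t_tx to clear all hops; remaining 79 packets each add one t_tx.
Total = (2+80-1)·t_tx + 2·t_prop = 81·0.0334545 + 2·7.95 = 18.6 ms.

18.6 ms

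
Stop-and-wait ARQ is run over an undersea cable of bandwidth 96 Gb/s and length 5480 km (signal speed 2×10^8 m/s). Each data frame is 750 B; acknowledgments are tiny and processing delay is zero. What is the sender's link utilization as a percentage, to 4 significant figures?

t_tx = L/R = 6000/96000000000 = 6.25e-08 s.
t_prop = 5480000/200000000 = 0.0274 s; RTT = 0.0548 s.
Cycle = t_tx + RTT = 0.0548001 s.
Utilization = t_tx / cycle = 6.25e-08/0.0548001 = 0.0001141 %.

0.0001141 %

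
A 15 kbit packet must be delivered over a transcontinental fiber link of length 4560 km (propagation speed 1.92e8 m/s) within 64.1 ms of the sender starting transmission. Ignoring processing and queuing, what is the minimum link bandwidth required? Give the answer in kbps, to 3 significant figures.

Propagation delay = 4560000 / 192000000 = 23.75 ms.
Transmission budget = 64.1 − 23.75 = 40.35 ms.
R ≥ L / t_tx = 15000 bits / 0.04035 s = 372 kbps.

372 kbps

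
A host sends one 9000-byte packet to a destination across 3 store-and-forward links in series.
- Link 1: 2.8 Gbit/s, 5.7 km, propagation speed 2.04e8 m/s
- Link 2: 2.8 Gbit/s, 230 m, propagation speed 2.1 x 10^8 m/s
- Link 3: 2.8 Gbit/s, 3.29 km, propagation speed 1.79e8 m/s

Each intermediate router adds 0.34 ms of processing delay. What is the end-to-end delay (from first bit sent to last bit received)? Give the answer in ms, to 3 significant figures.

L = 9000 × 8 = 72000 bits.
Transmission delay per hop = L/R = 72000/2800000000 = 0.0257143 ms; 3 hops → 0.0771429 ms.
Propagation delays (d/s per hop): 0.0279412, 0.00109524, 0.0183799 ms; sum = 0.0474163 ms.
Processing at 2 router(s): 2 × 0.34 ms = 0.68 ms.
End-to-end = 0.805 ms.

0.805 ms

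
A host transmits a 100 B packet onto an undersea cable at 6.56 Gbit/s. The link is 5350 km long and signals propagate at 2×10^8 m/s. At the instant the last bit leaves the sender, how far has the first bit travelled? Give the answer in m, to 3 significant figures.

24.4 m

t_tx = L/R = 800/6560000000 = 1.21951e-07 s.
Distance = s × t_tx = 200000000 × 1.21951e-07 = 24.4 m.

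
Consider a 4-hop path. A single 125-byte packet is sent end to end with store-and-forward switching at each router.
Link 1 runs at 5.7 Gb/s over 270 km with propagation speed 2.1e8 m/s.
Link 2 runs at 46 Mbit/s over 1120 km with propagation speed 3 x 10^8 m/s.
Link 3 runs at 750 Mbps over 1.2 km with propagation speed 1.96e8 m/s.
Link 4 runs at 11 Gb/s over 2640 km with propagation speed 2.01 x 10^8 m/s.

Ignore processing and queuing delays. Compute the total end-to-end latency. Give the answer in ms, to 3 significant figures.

L = 125 × 8 = 1000 bits.
Transmission delays (L/R per hop): 0.000175439, 0.0217391, 0.00133333, 9.09091e-05 ms; sum = 0.0233388 ms.
Propagation delays (d/s per hop): 1.28571, 3.73333, 0.00612245, 13.1343 ms; sum = 18.1595 ms.
End-to-end = 18.2 ms.

18.2 ms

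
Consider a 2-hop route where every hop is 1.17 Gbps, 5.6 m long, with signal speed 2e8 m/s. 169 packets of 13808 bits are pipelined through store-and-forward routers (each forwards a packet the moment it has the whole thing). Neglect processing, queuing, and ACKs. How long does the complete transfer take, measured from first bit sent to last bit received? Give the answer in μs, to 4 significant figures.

2006 μs

Per-hop transmission t_tx = L/R = 13808/1170000000 = 11.8017 μs.
Per-hop propagation t_prop = 5.6/200000000 = 0.028 μs.
Pipeline fill: first packet needs 2·t_tx to clear all hops; remaining 168 packets each add one t_tx.
Total = (2+169-1)·t_tx + 2·t_prop = 170·11.8017 + 2·0.028 = 2006 μs.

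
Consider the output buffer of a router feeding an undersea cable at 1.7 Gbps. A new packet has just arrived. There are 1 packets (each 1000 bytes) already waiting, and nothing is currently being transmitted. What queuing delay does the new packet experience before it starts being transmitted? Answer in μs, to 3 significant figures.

4.71 μs

Each queued packet: L/R = 8000/1700000000 = 4.70588 μs.
1 queued → 4.70588 μs.
Queuing delay = 4.71 μs.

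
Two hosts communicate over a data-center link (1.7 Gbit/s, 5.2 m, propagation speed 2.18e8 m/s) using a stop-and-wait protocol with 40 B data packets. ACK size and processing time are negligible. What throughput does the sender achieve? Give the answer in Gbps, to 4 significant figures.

t_tx = L/R = 320/1700000000 = 1.88235e-07 s.
t_prop = 5.2/2.18e+08 = 2.38532e-08 s; RTT = 4.77064e-08 s.
Cycle = t_tx + RTT = 2.35942e-07 s.
Throughput = L / cycle = 320 / 2.35942e-07 = 1.356 Gbps.

1.356 Gbps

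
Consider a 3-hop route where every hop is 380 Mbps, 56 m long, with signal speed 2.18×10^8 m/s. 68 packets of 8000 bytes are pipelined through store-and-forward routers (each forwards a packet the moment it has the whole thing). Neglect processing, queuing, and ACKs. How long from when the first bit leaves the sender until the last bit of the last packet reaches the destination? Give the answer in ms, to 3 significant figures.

11.8 ms

Per-hop transmission t_tx = L/R = 64000/380000000 = 0.168421 ms.
Per-hop propagation t_prop = 56/2.18e+08 = 0.000256881 ms.
Pipeline fill: first packet needs 3·t_tx to clear all hops; remaining 67 packets each add one t_tx.
Total = (3+68-1)·t_tx + 3·t_prop = 70·0.168421 + 3·0.000256881 = 11.8 ms.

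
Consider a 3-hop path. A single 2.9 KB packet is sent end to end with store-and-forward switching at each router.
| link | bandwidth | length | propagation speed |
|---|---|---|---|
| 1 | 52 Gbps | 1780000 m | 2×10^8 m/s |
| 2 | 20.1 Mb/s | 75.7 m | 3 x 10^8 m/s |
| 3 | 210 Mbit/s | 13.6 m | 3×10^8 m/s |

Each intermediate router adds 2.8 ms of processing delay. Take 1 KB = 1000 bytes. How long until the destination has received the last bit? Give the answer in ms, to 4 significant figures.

15.77 ms

L = 23200 bits.
Transmission delays (L/R per hop): 0.000446154, 1.15423, 0.110476 ms; sum = 1.26515 ms.
Propagation delays (d/s per hop): 8.9, 0.000252333, 4.53333e-05 ms; sum = 8.9003 ms.
Processing at 2 router(s): 2 × 2.8 ms = 5.6 ms.
End-to-end = 15.77 ms.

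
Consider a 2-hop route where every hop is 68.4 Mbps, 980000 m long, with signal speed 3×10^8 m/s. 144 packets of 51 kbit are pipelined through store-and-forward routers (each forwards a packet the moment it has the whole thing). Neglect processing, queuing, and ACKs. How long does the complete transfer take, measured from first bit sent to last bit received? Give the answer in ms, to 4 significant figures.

Per-hop transmission t_tx = L/R = 51000/68400000 = 0.745614 ms.
Per-hop propagation t_prop = 980000/300000000 = 3.26667 ms.
Pipeline fill: first packet needs 2·t_tx to clear all hops; remaining 143 packets each add one t_tx.
Total = (2+144-1)·t_tx + 2·t_prop = 145·0.745614 + 2·3.26667 = 114.6 ms.

114.6 ms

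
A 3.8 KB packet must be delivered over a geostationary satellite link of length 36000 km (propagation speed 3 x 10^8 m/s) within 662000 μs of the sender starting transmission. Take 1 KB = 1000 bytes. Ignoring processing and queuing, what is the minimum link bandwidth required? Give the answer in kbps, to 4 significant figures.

L = 30400 bits.
Propagation delay = 36000000 / 300000000 = 120000 μs.
Transmission budget = 662000 − 120000 = 542000 μs.
R ≥ L / t_tx = 30400 bits / 0.542 s = 56.09 kbps.

56.09 kbps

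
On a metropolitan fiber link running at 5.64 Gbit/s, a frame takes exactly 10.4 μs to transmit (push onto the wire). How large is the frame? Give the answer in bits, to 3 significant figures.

L = R × t_tx = 5640000000 b/s × 1.04e-05 s = 58656 bits.

58700 bits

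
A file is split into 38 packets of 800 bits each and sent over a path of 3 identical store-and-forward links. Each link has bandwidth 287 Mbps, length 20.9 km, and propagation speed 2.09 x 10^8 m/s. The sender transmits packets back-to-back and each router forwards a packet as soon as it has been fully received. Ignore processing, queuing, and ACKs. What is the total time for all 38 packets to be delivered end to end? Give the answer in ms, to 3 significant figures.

Per-hop transmission t_tx = L/R = 800/287000000 = 0.00278746 ms.
Per-hop propagation t_prop = 20900/209000000 = 0.1 ms.
Pipeline fill: first packet needs 3·t_tx to clear all hops; remaining 37 packets each add one t_tx.
Total = (3+38-1)·t_tx + 3·t_prop = 40·0.00278746 + 3·0.1 = 0.411 ms.

0.411 ms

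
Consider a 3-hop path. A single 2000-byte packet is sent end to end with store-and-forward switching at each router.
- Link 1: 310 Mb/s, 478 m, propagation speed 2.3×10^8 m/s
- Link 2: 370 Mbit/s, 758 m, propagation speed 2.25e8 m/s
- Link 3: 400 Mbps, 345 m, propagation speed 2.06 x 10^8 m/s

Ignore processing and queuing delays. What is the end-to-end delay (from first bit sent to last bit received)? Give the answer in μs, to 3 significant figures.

142 μs

L = 2000 × 8 = 16000 bits.
Transmission delays (L/R per hop): 51.6129, 43.2432, 40 μs; sum = 134.856 μs.
Propagation delays (d/s per hop): 2.07826, 3.36889, 1.67476 μs; sum = 7.12191 μs.
End-to-end = 142 μs.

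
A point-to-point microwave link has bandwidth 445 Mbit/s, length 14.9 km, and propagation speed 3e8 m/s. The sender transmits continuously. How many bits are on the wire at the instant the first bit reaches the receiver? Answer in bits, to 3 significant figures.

22100 bits

Propagation delay = 14900 / 300000000 = 4.96667e-05 s.
BDP = R × t_prop = 445000000 × 4.96667e-05 = 22101.7 bits.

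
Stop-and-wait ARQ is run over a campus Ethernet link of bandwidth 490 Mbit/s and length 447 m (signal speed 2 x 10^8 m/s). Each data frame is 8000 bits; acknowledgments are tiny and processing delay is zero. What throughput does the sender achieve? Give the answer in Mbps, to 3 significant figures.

385 Mbps

t_tx = L/R = 8000/490000000 = 1.63265e-05 s.
t_prop = 447/200000000 = 2.235e-06 s; RTT = 4.47e-06 s.
Cycle = t_tx + RTT = 2.07965e-05 s.
Throughput = L / cycle = 8000 / 2.07965e-05 = 385 Mbps.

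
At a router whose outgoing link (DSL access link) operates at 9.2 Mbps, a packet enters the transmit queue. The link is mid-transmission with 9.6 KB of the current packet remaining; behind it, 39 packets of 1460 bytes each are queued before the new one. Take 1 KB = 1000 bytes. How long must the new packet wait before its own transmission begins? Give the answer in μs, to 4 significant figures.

Each queued packet: L/R = 11680/9200000 = 1269.57 μs.
39 queued → 49513 μs.
Plus remaining 76800 bits of current packet: 8347.83 μs.
Queuing delay = 57860 μs.

57860 μs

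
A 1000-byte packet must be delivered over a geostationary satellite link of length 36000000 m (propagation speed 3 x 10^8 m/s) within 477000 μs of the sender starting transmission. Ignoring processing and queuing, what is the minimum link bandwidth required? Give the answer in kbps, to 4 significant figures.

L = 8000 bits.
Propagation delay = 36000000 / 300000000 = 120000 μs.
Transmission budget = 477000 − 120000 = 357000 μs.
R ≥ L / t_tx = 8000 bits / 0.357 s = 22.41 kbps.

22.41 kbps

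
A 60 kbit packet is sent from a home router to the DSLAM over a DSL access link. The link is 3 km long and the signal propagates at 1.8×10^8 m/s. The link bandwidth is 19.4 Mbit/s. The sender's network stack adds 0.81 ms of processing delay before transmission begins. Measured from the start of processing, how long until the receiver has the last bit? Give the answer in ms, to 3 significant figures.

L = 60000 bits.
Transmission delay = L/R = 60000 / 19400000 = 3.09278 ms.
Propagation delay = d/s = 3000 m / 180000000 m/s = 0.0166667 ms.
Plus processing delay 0.81 ms = 0.81 ms.
Total = 3.92 ms.

3.92 ms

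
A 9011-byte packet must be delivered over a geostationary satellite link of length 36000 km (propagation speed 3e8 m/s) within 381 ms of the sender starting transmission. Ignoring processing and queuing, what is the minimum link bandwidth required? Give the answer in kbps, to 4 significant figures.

276.2 kbps

L = 72088 bits.
Propagation delay = 36000000 / 300000000 = 120 ms.
Transmission budget = 381 − 120 = 261 ms.
R ≥ L / t_tx = 72088 bits / 0.261 s = 276.2 kbps.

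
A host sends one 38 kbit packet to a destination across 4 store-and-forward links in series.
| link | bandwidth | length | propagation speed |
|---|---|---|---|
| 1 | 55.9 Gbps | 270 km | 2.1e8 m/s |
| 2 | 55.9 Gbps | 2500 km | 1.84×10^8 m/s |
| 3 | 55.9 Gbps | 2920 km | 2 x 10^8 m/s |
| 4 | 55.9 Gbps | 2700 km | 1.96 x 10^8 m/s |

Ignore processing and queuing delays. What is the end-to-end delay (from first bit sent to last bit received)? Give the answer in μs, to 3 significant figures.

L = 38000 bits.
Transmission delay per hop = L/R = 38000/55900000000 = 0.679785 μs; 4 hops → 2.71914 μs.
Propagation delays (d/s per hop): 1285.71, 13587, 14600, 13775.5 μs; sum = 43248.2 μs.
End-to-end = 43300 μs.

43300 μs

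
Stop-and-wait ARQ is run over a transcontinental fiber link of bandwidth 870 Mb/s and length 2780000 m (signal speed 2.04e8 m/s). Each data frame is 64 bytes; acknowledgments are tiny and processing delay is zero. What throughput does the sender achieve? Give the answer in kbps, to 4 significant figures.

t_tx = L/R = 512/870000000 = 5.88506e-07 s.
t_prop = 2780000/204000000 = 0.0136275 s; RTT = 0.0272549 s.
Cycle = t_tx + RTT = 0.0272555 s.
Throughput = L / cycle = 512 / 0.0272555 = 18.79 kbps.

18.79 kbps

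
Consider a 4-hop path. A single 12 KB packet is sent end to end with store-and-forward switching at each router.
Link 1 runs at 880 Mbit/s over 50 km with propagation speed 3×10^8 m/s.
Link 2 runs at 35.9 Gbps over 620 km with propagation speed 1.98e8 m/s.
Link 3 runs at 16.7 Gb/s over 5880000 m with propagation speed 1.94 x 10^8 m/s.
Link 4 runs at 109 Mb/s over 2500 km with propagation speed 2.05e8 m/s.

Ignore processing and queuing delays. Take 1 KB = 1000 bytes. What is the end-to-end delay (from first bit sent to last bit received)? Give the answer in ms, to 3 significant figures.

L = 96000 bits.
Transmission delays (L/R per hop): 0.109091, 0.00267409, 0.0057485, 0.880734 ms; sum = 0.998247 ms.
Propagation delays (d/s per hop): 0.166667, 3.13131, 30.3093, 12.1951 ms; sum = 45.8024 ms.
End-to-end = 46.8 ms.

46.8 ms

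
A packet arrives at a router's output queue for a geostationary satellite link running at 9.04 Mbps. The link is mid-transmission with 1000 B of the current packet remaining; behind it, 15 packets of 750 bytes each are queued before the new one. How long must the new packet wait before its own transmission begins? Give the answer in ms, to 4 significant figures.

10.84 ms

Each queued packet: L/R = 6000/9040000 = 0.663717 ms.
15 queued → 9.95575 ms.
Plus remaining 8000 bits of current packet: 0.884956 ms.
Queuing delay = 10.84 ms.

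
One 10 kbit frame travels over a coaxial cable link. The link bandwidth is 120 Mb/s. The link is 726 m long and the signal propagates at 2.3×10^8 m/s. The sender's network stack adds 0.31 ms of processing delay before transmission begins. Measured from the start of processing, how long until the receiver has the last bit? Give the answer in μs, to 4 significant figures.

396.5 μs

L = 10000 bits.
Transmission delay = L/R = 10000 / 120000000 = 83.3333 μs.
Propagation delay = d/s = 726 m / 2.3e+08 m/s = 3.15652 μs.
Plus processing delay 0.31 ms = 310 μs.
Total = 396.5 μs.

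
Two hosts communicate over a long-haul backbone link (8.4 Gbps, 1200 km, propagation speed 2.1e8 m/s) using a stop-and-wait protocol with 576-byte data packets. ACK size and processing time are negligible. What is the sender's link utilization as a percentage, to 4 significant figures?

0.004800 %

t_tx = L/R = 4608/8400000000 = 5.48571e-07 s.
t_prop = 1200000/210000000 = 0.00571429 s; RTT = 0.0114286 s.
Cycle = t_tx + RTT = 0.0114291 s.
Utilization = t_tx / cycle = 5.48571e-07/0.0114291 = 0.004800 %.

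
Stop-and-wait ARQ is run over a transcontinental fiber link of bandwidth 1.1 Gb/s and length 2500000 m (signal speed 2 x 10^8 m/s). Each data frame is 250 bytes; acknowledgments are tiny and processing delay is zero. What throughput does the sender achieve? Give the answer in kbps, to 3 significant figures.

80.0 kbps

t_tx = L/R = 2000/1100000000 = 1.81818e-06 s.
t_prop = 2500000/200000000 = 0.0125 s; RTT = 0.025 s.
Cycle = t_tx + RTT = 0.0250018 s.
Throughput = L / cycle = 2000 / 0.0250018 = 80.0 kbps.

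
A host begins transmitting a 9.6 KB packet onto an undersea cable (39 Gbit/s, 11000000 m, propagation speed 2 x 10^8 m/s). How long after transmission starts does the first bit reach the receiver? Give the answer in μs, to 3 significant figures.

55000 μs

First bit experiences only propagation delay: d/s = 11000000/200000000 = 55000 μs.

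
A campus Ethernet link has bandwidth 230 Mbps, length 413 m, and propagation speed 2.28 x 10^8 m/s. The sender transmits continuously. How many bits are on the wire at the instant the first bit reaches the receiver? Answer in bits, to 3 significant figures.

Propagation delay = 413 / 2.28e+08 = 1.8114e-06 s.
BDP = R × t_prop = 230000000 × 1.8114e-06 = 416.623 bits.

417 bits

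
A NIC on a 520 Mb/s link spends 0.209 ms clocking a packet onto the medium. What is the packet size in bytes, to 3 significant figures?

13600 bytes

L = R × t_tx = 520000000 b/s × 0.000209 s = 108680 bits.
In bytes: 108680 / 8 = 13600 bytes.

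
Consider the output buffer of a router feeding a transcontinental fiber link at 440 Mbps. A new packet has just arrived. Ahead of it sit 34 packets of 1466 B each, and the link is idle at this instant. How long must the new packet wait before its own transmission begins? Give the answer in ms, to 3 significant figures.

0.906 ms

Each queued packet: L/R = 11728/440000000 = 0.0266545 ms.
34 queued → 0.906255 ms.
Queuing delay = 0.906 ms.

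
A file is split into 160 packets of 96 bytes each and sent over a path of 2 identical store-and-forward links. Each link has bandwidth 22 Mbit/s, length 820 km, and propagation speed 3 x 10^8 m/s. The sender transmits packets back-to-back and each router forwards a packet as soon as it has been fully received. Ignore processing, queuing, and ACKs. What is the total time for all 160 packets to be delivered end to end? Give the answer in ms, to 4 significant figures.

Per-hop transmission t_tx = L/R = 768/22000000 = 0.0349091 ms.
Per-hop propagation t_prop = 820000/300000000 = 2.73333 ms.
Pipeline fill: first packet needs 2·t_tx to clear all hops; remaining 159 packets each add one t_tx.
Total = (2+160-1)·t_tx + 2·t_prop = 161·0.0349091 + 2·2.73333 = 11.09 ms.

11.09 ms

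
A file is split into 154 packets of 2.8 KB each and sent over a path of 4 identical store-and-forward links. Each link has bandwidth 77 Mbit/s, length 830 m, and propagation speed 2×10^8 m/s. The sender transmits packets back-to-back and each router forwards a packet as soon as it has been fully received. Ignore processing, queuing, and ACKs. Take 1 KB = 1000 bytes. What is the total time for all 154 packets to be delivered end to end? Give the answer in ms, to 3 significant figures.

45.7 ms

Per-hop transmission t_tx = L/R = 22400/77000000 = 0.290909 ms.
Per-hop propagation t_prop = 830/200000000 = 0.00415 ms.
Pipeline fill: first packet needs 4·t_tx to clear all hops; remaining 153 packets each add one t_tx.
Total = (4+154-1)·t_tx + 4·t_prop = 157·0.290909 + 4·0.00415 = 45.7 ms.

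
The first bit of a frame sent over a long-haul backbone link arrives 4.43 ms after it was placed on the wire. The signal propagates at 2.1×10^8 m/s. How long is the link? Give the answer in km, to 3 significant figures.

930 km

d = s × t_prop = 210000000 × 0.00443 = 930 km.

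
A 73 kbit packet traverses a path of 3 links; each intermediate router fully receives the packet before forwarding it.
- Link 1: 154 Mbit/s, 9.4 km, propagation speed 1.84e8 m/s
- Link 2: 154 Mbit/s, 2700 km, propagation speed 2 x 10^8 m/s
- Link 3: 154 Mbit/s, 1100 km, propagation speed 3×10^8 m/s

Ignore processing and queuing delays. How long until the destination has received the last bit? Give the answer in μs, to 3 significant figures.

L = 73000 bits.
Transmission delay per hop = L/R = 73000/154000000 = 474.026 μs; 3 hops → 1422.08 μs.
Propagation delays (d/s per hop): 51.087, 13500, 3666.67 μs; sum = 17217.8 μs.
End-to-end = 18600 μs.

18600 μs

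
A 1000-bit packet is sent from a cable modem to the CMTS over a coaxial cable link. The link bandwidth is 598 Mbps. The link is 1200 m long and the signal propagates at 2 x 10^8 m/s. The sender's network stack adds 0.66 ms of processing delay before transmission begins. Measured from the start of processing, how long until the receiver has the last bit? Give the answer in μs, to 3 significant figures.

Transmission delay = L/R = 1000 / 598000000 = 1.67224 μs.
Propagation delay = d/s = 1200 m / 200000000 m/s = 6 μs.
Plus processing delay 0.66 ms = 660 μs.
Total = 668 μs.

668 μs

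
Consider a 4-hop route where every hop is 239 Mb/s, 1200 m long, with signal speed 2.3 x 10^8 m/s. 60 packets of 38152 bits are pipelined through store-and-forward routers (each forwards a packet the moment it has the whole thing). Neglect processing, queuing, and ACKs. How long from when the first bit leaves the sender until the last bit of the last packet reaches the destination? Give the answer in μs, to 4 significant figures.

Per-hop transmission t_tx = L/R = 38152/239000000 = 159.632 μs.
Per-hop propagation t_prop = 1200/2.3e+08 = 5.21739 μs.
Pipeline fill: first packet needs 4·t_tx to clear all hops; remaining 59 packets each add one t_tx.
Total = (4+60-1)·t_tx + 4·t_prop = 63·159.632 + 4·5.21739 = 10080 μs.

10080 μs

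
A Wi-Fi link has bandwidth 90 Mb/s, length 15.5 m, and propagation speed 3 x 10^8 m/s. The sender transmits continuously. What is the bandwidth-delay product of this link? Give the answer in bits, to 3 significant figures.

4.65 bits

Propagation delay = 15.5 / 300000000 = 5.16667e-08 s.
BDP = R × t_prop = 90000000 × 5.16667e-08 = 4.65 bits.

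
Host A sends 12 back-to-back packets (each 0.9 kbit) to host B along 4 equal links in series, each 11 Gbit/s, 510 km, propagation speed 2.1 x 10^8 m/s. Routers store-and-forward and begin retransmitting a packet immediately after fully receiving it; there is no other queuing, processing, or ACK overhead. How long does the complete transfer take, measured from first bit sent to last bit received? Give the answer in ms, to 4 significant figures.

9.716 ms

Per-hop transmission t_tx = L/R = 900/11000000000 = 8.18182e-05 ms.
Per-hop propagation t_prop = 510000/210000000 = 2.42857 ms.
Pipeline fill: first packet needs 4·t_tx to clear all hops; remaining 11 packets each add one t_tx.
Total = (4+12-1)·t_tx + 4·t_prop = 15·8.18182e-05 + 4·2.42857 = 9.716 ms.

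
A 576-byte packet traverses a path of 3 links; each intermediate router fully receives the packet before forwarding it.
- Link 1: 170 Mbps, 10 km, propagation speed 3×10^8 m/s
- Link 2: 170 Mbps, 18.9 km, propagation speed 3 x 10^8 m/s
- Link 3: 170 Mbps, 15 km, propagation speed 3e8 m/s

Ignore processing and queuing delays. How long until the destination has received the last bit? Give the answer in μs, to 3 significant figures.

L = 576 × 8 = 4608 bits.
Transmission delay per hop = L/R = 4608/170000000 = 27.1059 μs; 3 hops → 81.3176 μs.
Propagation delays (d/s per hop): 33.3333, 63, 50 μs; sum = 146.333 μs.
End-to-end = 228 μs.

228 μs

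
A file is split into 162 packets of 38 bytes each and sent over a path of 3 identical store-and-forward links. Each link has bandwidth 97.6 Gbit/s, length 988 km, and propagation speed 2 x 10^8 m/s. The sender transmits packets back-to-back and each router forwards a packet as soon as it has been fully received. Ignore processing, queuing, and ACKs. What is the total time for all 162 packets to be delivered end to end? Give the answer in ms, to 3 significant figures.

Per-hop transmission t_tx = L/R = 304/97600000000 = 3.11475e-06 ms.
Per-hop propagation t_prop = 988000/200000000 = 4.94 ms.
Pipeline fill: first packet needs 3·t_tx to clear all hops; remaining 161 packets each add one t_tx.
Total = (3+162-1)·t_tx + 3·t_prop = 164·3.11475e-06 + 3·4.94 = 14.8 ms.

14.8 ms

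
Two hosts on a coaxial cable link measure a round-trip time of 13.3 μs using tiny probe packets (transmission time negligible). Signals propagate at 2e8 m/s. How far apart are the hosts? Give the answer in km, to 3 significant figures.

One-way propagation = RTT/2 = 6.65 μs.
d = s × t = 200000000 × 6.65e-06 = 1.33 km.

1.33 km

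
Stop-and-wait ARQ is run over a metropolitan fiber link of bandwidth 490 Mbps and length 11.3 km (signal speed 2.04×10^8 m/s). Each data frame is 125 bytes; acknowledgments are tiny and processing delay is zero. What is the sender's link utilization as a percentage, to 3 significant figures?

1.81 %

t_tx = L/R = 1000/490000000 = 2.04082e-06 s.
t_prop = 11300/204000000 = 5.53922e-05 s; RTT = 0.000110784 s.
Cycle = t_tx + RTT = 0.000112825 s.
Utilization = t_tx / cycle = 2.04082e-06/0.000112825 = 1.81 %.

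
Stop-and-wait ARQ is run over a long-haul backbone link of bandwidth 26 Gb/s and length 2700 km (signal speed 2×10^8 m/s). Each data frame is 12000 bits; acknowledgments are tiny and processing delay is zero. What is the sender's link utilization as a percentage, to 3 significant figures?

0.00171 %

t_tx = L/R = 12000/26000000000 = 4.61538e-07 s.
t_prop = 2700000/200000000 = 0.0135 s; RTT = 0.027 s.
Cycle = t_tx + RTT = 0.0270005 s.
Utilization = t_tx / cycle = 4.61538e-07/0.0270005 = 0.00171 %.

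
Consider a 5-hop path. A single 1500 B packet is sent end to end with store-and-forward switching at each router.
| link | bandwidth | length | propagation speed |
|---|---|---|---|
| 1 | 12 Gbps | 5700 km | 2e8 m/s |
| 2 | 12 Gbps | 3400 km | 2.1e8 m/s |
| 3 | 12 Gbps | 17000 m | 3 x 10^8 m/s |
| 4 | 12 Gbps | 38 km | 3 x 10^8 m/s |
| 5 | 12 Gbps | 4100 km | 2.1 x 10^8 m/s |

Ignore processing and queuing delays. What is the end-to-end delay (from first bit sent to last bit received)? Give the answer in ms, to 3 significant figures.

64.4 ms

L = 1500 × 8 = 12000 bits.
Transmission delay per hop = L/R = 12000/12000000000 = 0.001 ms; 5 hops → 0.005 ms.
Propagation delays (d/s per hop): 28.5, 16.1905, 0.0566667, 0.126667, 19.5238 ms; sum = 64.3976 ms.
End-to-end = 64.4 ms.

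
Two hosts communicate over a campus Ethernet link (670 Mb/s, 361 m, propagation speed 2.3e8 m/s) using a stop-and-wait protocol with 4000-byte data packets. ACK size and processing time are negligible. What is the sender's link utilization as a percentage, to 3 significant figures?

93.8 %

t_tx = L/R = 32000/670000000 = 4.77612e-05 s.
t_prop = 361/2.3e+08 = 1.56957e-06 s; RTT = 3.13913e-06 s.
Cycle = t_tx + RTT = 5.09003e-05 s.
Utilization = t_tx / cycle = 4.77612e-05/5.09003e-05 = 93.8 %.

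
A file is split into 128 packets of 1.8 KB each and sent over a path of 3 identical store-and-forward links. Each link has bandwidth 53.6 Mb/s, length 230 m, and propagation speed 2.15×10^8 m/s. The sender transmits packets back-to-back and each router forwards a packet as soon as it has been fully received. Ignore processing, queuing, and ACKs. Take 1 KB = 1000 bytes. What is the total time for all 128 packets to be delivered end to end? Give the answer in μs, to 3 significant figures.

Per-hop transmission t_tx = L/R = 14400/53600000 = 268.657 μs.
Per-hop propagation t_prop = 230/215000000 = 1.06977 μs.
Pipeline fill: first packet needs 3·t_tx to clear all hops; remaining 127 packets each add one t_tx.
Total = (3+128-1)·t_tx + 3·t_prop = 130·268.657 + 3·1.06977 = 34900 μs.

34900 μs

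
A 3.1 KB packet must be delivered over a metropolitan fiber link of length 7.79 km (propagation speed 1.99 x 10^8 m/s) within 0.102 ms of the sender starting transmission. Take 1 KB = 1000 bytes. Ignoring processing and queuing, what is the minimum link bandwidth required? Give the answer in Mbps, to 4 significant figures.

394.6 Mbps

L = 24800 bits.
Propagation delay = 7790 / 199000000 = 0.0391457 ms.
Transmission budget = 0.102 − 0.0391457 = 0.0628543 ms.
R ≥ L / t_tx = 24800 bits / 6.28543e-05 s = 394.6 Mbps.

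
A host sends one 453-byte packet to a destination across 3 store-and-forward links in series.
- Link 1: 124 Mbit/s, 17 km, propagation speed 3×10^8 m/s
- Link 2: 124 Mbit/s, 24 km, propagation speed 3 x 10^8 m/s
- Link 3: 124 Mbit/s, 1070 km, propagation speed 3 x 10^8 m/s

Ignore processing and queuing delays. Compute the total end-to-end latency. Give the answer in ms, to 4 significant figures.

L = 453 × 8 = 3624 bits.
Transmission delay per hop = L/R = 3624/124000000 = 0.0292258 ms; 3 hops → 0.0876774 ms.
Propagation delays (d/s per hop): 0.0566667, 0.08, 3.56667 ms; sum = 3.70333 ms.
End-to-end = 3.791 ms.

3.791 ms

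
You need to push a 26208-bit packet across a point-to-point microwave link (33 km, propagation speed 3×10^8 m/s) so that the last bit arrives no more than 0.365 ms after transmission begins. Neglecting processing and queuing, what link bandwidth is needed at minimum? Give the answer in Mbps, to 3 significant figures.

103 Mbps

Propagation delay = 33000 / 300000000 = 0.11 ms.
Transmission budget = 0.365 − 0.11 = 0.255 ms.
R ≥ L / t_tx = 26208 bits / 0.000255 s = 103 Mbps.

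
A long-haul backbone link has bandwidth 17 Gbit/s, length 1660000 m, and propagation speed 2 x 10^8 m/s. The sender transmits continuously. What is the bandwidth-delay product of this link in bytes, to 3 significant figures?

Propagation delay = 1660000 / 200000000 = 0.0083 s.
BDP = R × t_prop = 17000000000 × 0.0083 = 141100000 bits.
In bytes: 141100000/8 = 17600000 bytes.

17600000 bytes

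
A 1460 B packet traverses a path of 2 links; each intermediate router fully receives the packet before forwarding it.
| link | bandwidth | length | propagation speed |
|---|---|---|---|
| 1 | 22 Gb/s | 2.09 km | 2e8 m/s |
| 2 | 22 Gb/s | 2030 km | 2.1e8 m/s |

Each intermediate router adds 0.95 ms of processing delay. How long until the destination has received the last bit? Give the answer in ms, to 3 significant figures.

L = 1460 × 8 = 11680 bits.
Transmission delay per hop = L/R = 11680/22000000000 = 0.000530909 ms; 2 hops → 0.00106182 ms.
Propagation delays (d/s per hop): 0.01045, 9.66667 ms; sum = 9.67712 ms.
Processing at 1 router(s): 1 × 0.95 ms = 0.95 ms.
End-to-end = 10.6 ms.

10.6 ms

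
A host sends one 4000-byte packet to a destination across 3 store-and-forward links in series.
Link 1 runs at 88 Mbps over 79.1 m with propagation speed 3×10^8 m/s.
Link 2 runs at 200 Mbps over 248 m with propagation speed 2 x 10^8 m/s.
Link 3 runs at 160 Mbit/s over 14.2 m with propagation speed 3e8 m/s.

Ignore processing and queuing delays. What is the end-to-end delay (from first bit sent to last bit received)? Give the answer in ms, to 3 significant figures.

0.725 ms

L = 4000 × 8 = 32000 bits.
Transmission delays (L/R per hop): 0.363636, 0.16, 0.2 ms; sum = 0.723636 ms.
Propagation delays (d/s per hop): 0.000263667, 0.00124, 4.73333e-05 ms; sum = 0.001551 ms.
End-to-end = 0.725 ms.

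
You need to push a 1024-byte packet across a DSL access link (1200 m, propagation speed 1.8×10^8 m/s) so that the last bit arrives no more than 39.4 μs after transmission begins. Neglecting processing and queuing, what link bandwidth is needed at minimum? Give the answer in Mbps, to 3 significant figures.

250 Mbps

L = 8192 bits.
Propagation delay = 1200 / 180000000 = 6.66667 μs.
Transmission budget = 39.4 − 6.66667 = 32.7333 μs.
R ≥ L / t_tx = 8192 bits / 3.27333e-05 s = 250 Mbps.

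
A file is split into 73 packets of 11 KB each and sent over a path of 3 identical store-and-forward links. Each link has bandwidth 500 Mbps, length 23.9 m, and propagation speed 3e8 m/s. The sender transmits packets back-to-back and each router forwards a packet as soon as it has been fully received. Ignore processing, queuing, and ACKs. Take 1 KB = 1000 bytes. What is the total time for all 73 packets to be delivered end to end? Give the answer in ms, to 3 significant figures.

Per-hop transmission t_tx = L/R = 88000/500000000 = 0.176 ms.
Per-hop propagation t_prop = 23.9/300000000 = 7.96667e-05 ms.
Pipeline fill: first packet needs 3·t_tx to clear all hops; remaining 72 packets each add one t_tx.
Total = (3+73-1)·t_tx + 3·t_prop = 75·0.176 + 3·7.96667e-05 = 13.2 ms.

13.2 ms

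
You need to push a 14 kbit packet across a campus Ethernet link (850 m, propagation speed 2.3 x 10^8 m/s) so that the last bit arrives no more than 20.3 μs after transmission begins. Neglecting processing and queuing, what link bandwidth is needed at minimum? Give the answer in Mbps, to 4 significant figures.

Propagation delay = 850 / 2.3e+08 = 3.69565 μs.
Transmission budget = 20.3 − 3.69565 = 16.6043 μs.
R ≥ L / t_tx = 14000 bits / 1.66043e-05 s = 843.2 Mbps.

843.2 Mbps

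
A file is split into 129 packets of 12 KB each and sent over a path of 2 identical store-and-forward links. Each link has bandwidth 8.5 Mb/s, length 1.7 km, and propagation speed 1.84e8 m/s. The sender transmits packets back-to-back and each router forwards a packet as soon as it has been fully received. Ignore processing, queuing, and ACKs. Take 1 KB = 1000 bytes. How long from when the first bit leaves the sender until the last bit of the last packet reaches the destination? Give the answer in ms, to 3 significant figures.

Per-hop transmission t_tx = L/R = 96000/8500000 = 11.2941 ms.
Per-hop propagation t_prop = 1700/184000000 = 0.00923913 ms.
Pipeline fill: first packet needs 2·t_tx to clear all hops; remaining 128 packets each add one t_tx.
Total = (2+129-1)·t_tx + 2·t_prop = 130·11.2941 + 2·0.00923913 = 1470 ms.

1470 ms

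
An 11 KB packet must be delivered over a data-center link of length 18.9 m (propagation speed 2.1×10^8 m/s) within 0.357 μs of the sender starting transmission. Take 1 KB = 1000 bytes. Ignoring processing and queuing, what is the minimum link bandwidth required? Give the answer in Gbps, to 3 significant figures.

L = 88000 bits.
Propagation delay = 18.9 / 210000000 = 0.09 μs.
Transmission budget = 0.357 − 0.09 = 0.267 μs.
R ≥ L / t_tx = 88000 bits / 2.67e-07 s = 330 Gbps.

330 Gbps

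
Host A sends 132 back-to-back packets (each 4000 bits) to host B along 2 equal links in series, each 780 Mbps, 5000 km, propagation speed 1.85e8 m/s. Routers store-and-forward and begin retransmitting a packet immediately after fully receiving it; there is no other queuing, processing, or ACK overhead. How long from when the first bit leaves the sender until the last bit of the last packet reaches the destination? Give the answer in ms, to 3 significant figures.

Per-hop transmission t_tx = L/R = 4000/780000000 = 0.00512821 ms.
Per-hop propagation t_prop = 5000000/185000000 = 27.027 ms.
Pipeline fill: first packet needs 2·t_tx to clear all hops; remaining 131 packets each add one t_tx.
Total = (2+132-1)·t_tx + 2·t_prop = 133·0.00512821 + 2·27.027 = 54.7 ms.

54.7 ms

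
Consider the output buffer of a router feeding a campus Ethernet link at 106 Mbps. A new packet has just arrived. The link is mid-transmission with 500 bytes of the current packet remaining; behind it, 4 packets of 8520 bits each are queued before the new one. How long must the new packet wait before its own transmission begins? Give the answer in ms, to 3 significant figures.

0.359 ms

Each queued packet: L/R = 8520/106000000 = 0.0803774 ms.
4 queued → 0.321509 ms.
Plus remaining 4000 bits of current packet: 0.0377358 ms.
Queuing delay = 0.359 ms.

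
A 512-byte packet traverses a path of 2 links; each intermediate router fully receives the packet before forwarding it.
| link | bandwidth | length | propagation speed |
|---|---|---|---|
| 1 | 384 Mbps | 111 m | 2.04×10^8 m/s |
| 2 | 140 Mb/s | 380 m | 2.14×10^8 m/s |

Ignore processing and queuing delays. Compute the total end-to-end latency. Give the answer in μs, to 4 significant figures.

L = 512 × 8 = 4096 bits.
Transmission delays (L/R per hop): 10.6667, 29.2571 μs; sum = 39.9238 μs.
Propagation delays (d/s per hop): 0.544118, 1.7757 μs; sum = 2.31982 μs.
End-to-end = 42.24 μs.

42.24 μs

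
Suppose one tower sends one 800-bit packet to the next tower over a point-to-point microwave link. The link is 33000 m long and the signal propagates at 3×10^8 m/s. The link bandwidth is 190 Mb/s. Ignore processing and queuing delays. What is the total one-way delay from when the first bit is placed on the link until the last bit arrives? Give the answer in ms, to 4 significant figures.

0.1142 ms

Transmission delay = L/R = 800 / 190000000 = 0.00421053 ms.
Propagation delay = d/s = 33000 m / 300000000 m/s = 0.11 ms.
Total = 0.1142 ms.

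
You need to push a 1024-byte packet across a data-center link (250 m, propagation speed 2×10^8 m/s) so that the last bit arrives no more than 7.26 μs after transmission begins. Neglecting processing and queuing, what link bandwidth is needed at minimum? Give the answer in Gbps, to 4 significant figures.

1.363 Gbps

L = 8192 bits.
Propagation delay = 250 / 200000000 = 1.25 μs.
Transmission budget = 7.26 − 1.25 = 6.01 μs.
R ≥ L / t_tx = 8192 bits / 6.01e-06 s = 1.363 Gbps.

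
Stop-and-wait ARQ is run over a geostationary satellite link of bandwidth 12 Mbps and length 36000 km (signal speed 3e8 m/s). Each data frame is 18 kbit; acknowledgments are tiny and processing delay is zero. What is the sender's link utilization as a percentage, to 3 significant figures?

0.621 %

t_tx = L/R = 18000/12000000 = 0.0015 s.
t_prop = 36000000/300000000 = 0.12 s; RTT = 0.24 s.
Cycle = t_tx + RTT = 0.2415 s.
Utilization = t_tx / cycle = 0.0015/0.2415 = 0.621 %.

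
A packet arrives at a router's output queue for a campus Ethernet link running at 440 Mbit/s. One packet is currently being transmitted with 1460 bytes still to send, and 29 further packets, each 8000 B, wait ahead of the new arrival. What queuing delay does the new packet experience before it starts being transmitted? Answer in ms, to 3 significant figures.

Each queued packet: L/R = 64000/440000000 = 0.145455 ms.
29 queued → 4.21818 ms.
Plus remaining 11680 bits of current packet: 0.0265455 ms.
Queuing delay = 4.24 ms.

4.24 ms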